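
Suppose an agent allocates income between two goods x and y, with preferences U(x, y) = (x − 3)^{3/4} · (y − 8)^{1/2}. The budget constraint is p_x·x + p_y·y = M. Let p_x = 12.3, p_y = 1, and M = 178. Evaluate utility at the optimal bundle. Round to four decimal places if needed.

This is Cobb-Douglas in (x−3, y−8): tangency gives 0.75·p_y·(y−8) = 0.5·p_x·(x−3).
After buying the subsistence bundle (3, 8), a share 0.6 of the remaining income goes to x: x* = 3 + 0.6·(M − 3p_x − 8p_y)/p_x.
Discretionary income = 178 − 3·12.3 − 8·1 = 133.1; x* = 3 + 0.6·133.1/12.3 = 9.4927; y* = 8 + 0.4·133.1/1 = 61.24.
Utility at the optimum: U(9.4927, 61.24) = 29.6782.

V = 29.6782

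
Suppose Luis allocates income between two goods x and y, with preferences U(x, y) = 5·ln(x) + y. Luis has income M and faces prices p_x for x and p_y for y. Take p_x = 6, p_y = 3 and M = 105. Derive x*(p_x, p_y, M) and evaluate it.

x* = 2.5

MU_x = 5/x, MU_y = 1. Tangency: 5/x = p_x/p_y.
So x*(p_x,p_y) = 5·p_y/p_x, independent of income; and y* = (M − 5·p_y)/p_y.
At the given prices: x* = 5·3/6 = 2.5.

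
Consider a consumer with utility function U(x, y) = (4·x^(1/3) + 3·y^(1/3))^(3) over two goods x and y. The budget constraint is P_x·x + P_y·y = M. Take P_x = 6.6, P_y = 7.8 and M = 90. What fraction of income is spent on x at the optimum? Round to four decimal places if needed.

MRS = MU_x/MU_y = (4/3)·(y/x)^(2/3). Set equal to P_x/P_y.
Solve for the ratio: y/x = [(3/4)·P_x/P_y]^(1.5).
Substitute y = (y/x)·x into the budget: x* = M/(P_x + P_y·(y/x)).
Numerically y/x = 0.505552, so x* = 90/(6.6 + 7.8·0.505552) = 8.5362 and y* = 0.505552·8.5362 = 4.3155.
Expenditure on x: 6.6·8.5362 = 56.3391; share = 0.626.

share on x = 0.626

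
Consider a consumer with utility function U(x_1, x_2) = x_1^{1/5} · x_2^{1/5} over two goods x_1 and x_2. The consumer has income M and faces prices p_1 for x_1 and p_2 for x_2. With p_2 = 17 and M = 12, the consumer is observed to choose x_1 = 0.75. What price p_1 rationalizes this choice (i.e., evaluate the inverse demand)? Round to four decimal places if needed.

MU_x_1/MU_x_2 = (0.2·x_2)/(0.2·x_1); tangency sets this equal to p_1/p_2.
Rearranging, p_2·x_2 = p_1·x_1. Substituting into the budget gives p_1·x_1·(1 + 1) = M.
Demand: x_1*(p_1,p_2,M) = 0.5·M/p_1 and x_2* = 0.5·M/p_2.
Set x_1* = 0.75 in the demand function and solve for p_1: p_1 = 8.

p_1 = 8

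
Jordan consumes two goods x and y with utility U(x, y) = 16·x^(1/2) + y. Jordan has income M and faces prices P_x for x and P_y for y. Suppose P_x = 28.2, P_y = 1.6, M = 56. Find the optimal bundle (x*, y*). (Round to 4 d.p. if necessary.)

x* = 0.206, y* = 31.3688

Set MRS = P_x/P_y: 8·x^(−1/2) = P_x/P_y.
Solve: √x = 8·P_y/P_x, so x*(P_x,P_y) = (8·P_y/P_x)², and y* = (M − P_x·x*)/P_y.
Plugging in: x* = (8·1.6/28.2)² = 0.206, y* = 31.3688.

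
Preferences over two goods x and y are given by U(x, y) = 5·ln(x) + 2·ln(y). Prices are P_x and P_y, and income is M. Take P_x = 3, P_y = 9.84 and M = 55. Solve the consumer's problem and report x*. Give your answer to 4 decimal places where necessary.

x* = 13.0952

At P_x=3, P_y=9.84, M=55: x* = 5/7·55/3 = 13.0952.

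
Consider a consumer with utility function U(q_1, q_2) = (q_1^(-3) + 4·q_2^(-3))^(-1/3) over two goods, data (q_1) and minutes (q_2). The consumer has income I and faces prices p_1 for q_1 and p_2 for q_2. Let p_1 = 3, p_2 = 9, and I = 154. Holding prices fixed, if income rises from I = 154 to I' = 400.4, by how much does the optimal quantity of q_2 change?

Δq_2* = 20.8959

MRS = MU_q_1/MU_q_2 = (1/4)·(q_2/q_1)^(4). Set equal to p_1/p_2.
Solve for the ratio: q_2/q_1 = [4·p_1/p_2]^(0.25).
With the ratio pinned down, the budget gives q_1* = I/(p_1 + p_2·(q_2/q_1)) and q_2* = (q_2/q_1)·q_1*.
Numerically q_2/q_1 = 1.07457, so q_1* = 154/(3 + 9·1.07457) = 12.1536 and q_2* = 1.07457·12.1536 = 13.0599.
At I' = 400.4: q_2* = 33.9558. Change: 33.9558 − 13.0599 = 20.8959.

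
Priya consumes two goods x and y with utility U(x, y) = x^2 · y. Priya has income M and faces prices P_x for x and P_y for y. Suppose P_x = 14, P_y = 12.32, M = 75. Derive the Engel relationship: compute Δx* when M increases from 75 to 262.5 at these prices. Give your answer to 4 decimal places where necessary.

Δx* = 8.9286

Demand: x*(P_x,P_y,M) = 2/3·M/P_x and y* = 1/3·M/P_y.
At P_x=14, P_y=12.32, M=75: x* = 2/3·75/14 = 3.5714.
At M' = 262.5: x* = 12.5. Change: 12.5 − 3.5714 = 8.9286.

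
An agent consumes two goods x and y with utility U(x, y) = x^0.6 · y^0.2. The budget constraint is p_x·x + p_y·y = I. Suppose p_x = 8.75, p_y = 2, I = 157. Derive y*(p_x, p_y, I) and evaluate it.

y* = 19.625

At p_x=8.75, p_y=2, I=157: y* = 0.25·157/2 = 19.625.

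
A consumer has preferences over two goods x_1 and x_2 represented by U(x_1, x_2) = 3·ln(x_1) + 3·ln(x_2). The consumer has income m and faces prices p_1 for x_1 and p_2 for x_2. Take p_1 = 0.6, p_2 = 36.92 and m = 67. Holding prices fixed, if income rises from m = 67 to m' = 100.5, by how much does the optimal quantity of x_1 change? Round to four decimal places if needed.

At p_1=0.6, p_2=36.92, m=67: x_1* = 0.5·67/0.6 = 55.8333.
At m' = 100.5: x_1* = 83.75. Change: 83.75 − 55.8333 = 27.9167.

Δx_1* = 27.9167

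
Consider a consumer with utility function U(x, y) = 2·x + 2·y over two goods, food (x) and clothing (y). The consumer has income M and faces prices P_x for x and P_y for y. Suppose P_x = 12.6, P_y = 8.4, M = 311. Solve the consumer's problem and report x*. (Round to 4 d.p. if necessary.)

Linear utility — the consumer picks whichever good has higher MU/price: 2/12.6 = 0.1587 vs 2/8.4 = 0.2381.
y gives more utility per dollar, so spend all income on y: y* = M/P_y, x* = 0.
Numerically: x* = 0, y* = 37.0238.

x* = 0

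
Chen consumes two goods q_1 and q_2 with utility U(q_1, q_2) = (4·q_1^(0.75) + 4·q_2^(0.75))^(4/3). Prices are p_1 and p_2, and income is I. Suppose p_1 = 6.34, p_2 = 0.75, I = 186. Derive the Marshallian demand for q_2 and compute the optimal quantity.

MU_q_1 ∝ 4·q_1^(-0.25), MU_q_2 ∝ 4·q_2^(-0.25), so MRS = (q_2/q_1)^(0.25) = p_1/p_2.
Solve for the ratio: q_2/q_1 = [p_1/p_2]^(4).
With the ratio pinned down, the budget gives q_1* = I/(p_1 + p_2·(q_2/q_1)) and q_2* = (q_2/q_1)·q_1*.
Numerically q_2/q_1 = 5106.366449, so q_1* = 186/(6.34 + 0.75·5106.366449) = 0.0485 and q_2* = 5106.366449·0.0485 = 247.5901.

q_2* = 247.5901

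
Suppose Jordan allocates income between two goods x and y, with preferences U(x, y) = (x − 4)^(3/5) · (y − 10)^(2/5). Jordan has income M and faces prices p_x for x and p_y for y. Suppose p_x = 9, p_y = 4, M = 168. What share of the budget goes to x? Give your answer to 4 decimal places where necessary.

share on x = 0.5429

After buying the subsistence bundle (4, 10), a share 0.6 of the remaining income goes to x: x* = 4 + 0.6·(M − 4p_x − 10p_y)/p_x.
Discretionary income = 168 − 4·9 − 10·4 = 92; x* = 4 + 0.6·92/9 = 10.1333; y* = 10 + 0.4·92/4 = 19.2.
Expenditure on x: 9·10.1333 = 91.2; share = 0.5429.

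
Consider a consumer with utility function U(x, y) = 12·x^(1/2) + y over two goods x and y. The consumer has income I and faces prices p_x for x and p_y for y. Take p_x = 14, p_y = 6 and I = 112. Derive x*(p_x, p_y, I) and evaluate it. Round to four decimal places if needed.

x* = 6.6122

Plugging in: x* = (6·6/14)² = 6.6122.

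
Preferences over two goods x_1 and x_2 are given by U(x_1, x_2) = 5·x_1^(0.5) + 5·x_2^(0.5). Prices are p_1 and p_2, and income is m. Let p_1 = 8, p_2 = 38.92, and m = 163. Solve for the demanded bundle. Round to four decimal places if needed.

x_1* = 16.901, x_2* = 0.7141

MRS = MU_x_1/MU_x_2 = (x_2/x_1)^(0.5). Set equal to p_1/p_2.
Solve for the ratio: x_2/x_1 = [p_1/p_2]^(2).
Substitute x_2 = (x_2/x_1)·x_1 into the budget: x_1* = m/(p_1 + p_2·(x_2/x_1)).
Numerically x_2/x_1 = 0.042251, so x_1* = 163/(8 + 38.92·0.042251) = 16.901 and x_2* = 0.042251·16.901 = 0.7141.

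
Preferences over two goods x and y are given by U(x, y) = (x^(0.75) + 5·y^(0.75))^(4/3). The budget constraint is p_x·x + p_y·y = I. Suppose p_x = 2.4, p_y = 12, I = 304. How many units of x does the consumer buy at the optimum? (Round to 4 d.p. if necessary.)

x* = 21.1111

Numerically y/x = 1, so x* = 304/(2.4 + 12·1) = 21.1111.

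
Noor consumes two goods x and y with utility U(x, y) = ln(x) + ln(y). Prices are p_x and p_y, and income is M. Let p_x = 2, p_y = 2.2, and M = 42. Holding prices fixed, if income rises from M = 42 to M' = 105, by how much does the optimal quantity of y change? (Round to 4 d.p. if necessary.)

Δy* = 14.3182

Demand: x*(p_x,p_y,M) = 0.5·M/p_x and y* = 0.5·M/p_y.
At p_x=2, p_y=2.2, M=42: y* = 0.5·42/2.2 = 9.5455.
At M' = 105: y* = 23.8636. Change: 23.8636 − 9.5455 = 14.3182.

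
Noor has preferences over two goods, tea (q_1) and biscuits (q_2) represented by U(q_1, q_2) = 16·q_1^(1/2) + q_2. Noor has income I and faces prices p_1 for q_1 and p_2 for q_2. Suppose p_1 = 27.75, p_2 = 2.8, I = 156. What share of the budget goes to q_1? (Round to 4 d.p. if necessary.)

Utility is quasi-linear in q_2; the FOC for q_1 is 8/√q_1 = p_1/p_2.
Solve: √q_1 = 8·p_2/p_1, so q_1*(p_1,p_2) = (8·p_2/p_1)², and q_2* = (I − p_1·q_1*)/p_2.
Plugging in: q_1* = (8·2.8/27.75)² = 0.6516, q_2* = 49.2566.
Expenditure on q_1: 27.75·0.6516 = 18.0814; share = 0.1159.

share on q_1 = 0.1159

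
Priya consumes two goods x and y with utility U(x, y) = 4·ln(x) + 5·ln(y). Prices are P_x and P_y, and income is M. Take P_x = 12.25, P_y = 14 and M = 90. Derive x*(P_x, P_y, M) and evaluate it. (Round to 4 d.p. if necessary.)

Tangency: MRS = (4/5)·y/x = P_x/P_y.
So 4·P_y·y = 5·P_x·x; combined with the budget, a share 4/9 of income goes to x.
Demand: x*(P_x,P_y,M) = 4/9·M/P_x and y* = 5/9·M/P_y.
At P_x=12.25, P_y=14, M=90: x* = 4/9·90/12.25 = 3.2653.

x* = 3.2653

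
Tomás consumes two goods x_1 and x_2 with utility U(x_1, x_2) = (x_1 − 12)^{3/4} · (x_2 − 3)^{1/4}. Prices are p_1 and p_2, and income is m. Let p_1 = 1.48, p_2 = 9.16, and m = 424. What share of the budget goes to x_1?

MRS = 3·(x_2−3)/(x_1−12). Tangency with p_1/p_2 gives x_2−3 = (1/3)·(p_1/p_2)·(x_1−12).
After buying the subsistence bundle (12, 3), a share 0.75 of the remaining income goes to x_1: x_1* = 12 + 0.75·(m − 12p_1 − 3p_2)/p_1.
Discretionary income = 424 − 12·1.48 − 3·9.16 = 378.76; x_1* = 12 + 0.75·378.76/1.48 = 203.9392; x_2* = 3 + 0.25·378.76/9.16 = 13.3373.
Expenditure on x_1: 1.48·203.9392 = 301.83; share = 0.7119.

share on x_1 = 0.7119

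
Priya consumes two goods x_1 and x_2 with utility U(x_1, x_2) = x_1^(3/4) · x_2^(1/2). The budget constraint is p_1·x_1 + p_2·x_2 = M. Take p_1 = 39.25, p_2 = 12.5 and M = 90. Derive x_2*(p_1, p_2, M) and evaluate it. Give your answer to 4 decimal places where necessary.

The MRS is (3/2)·x_2/x_1. Set MRS = p_1/p_2.
Rearranging, p_2·x_2 = (2/3)·p_1·x_1. Substituting into the budget gives p_1·x_1·(1 + (2/3)) = M.
Demand: x_1*(p_1,p_2,M) = 0.6·M/p_1 and x_2* = 0.4·M/p_2.
At p_1=39.25, p_2=12.5, M=90: x_2* = 0.4·90/12.5 = 2.88.

x_2* = 2.88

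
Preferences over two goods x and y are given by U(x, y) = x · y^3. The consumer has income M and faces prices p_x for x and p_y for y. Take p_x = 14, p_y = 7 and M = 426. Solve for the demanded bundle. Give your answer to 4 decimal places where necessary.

x* = 7.6071, y* = 45.6429

At p_x=14, p_y=7, M=426: x* = 0.25·426/14 = 7.6071, y* = 45.6429.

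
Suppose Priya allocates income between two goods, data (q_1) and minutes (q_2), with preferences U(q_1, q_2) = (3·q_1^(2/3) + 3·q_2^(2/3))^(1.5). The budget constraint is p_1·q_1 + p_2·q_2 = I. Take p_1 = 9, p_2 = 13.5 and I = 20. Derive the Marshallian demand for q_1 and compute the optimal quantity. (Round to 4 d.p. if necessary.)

From the CES first-order condition, (q_2/q_1)^(1/3) = p_1/p_2.
Solve for the ratio: q_2/q_1 = [p_1/p_2]^(3).
Substitute q_2 = (q_2/q_1)·q_1 into the budget: q_1* = I/(p_1 + p_2·(q_2/q_1)).
Numerically q_2/q_1 = 0.296296, so q_1* = 20/(9 + 13.5·0.296296) = 1.5385.

q_1* = 1.5385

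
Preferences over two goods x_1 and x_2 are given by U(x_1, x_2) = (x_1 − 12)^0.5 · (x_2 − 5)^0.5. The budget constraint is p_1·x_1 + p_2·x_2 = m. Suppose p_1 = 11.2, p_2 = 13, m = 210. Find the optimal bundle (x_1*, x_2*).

x_1* = 12.4732, x_2* = 5.4077

Discretionary income = 210 − 12·11.2 − 5·13 = 10.6; x_1* = 12 + 0.5·10.6/11.2 = 12.4732; x_2* = 5 + 0.5·10.6/13 = 5.4077.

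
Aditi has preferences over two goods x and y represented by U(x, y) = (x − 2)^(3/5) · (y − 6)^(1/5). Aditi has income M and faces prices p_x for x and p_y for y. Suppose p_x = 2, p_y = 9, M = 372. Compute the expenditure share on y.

Let x' = x−2, y' = y−6. MRS = 3·y'/x' = p_x/p_y.
After buying the subsistence bundle (2, 6), a share 0.75 of the remaining income goes to x: x* = 2 + 0.75·(M − 2p_x − 6p_y)/p_x.
Discretionary income = 372 − 2·2 − 6·9 = 314; x* = 2 + 0.75·314/2 = 119.75; y* = 6 + 0.25·314/9 = 14.7222.
Expenditure on y: 9·14.7222 = 132.5; share = 0.3562.

share on y = 0.3562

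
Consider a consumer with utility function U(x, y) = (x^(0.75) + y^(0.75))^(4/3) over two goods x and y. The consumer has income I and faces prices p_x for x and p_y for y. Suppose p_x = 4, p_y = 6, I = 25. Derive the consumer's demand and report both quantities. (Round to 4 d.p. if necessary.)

MRS = MU_x/MU_y = (y/x)^(0.25). Set equal to p_x/p_y.
Solve for the ratio: y/x = [p_x/p_y]^(4).
With the ratio pinned down, the budget gives x* = I/(p_x + p_y·(y/x)) and y* = (y/x)·x*.
Numerically y/x = 0.197531, so x* = 25/(4 + 6·0.197531) = 4.8214 and y* = 0.197531·4.8214 = 0.9524.

x* = 4.8214, y* = 0.9524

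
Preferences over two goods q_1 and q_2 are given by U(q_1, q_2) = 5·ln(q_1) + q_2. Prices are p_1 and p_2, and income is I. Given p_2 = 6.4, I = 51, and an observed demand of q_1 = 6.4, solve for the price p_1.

MU_q_1 = 5/q_1, MU_q_2 = 1. Tangency: 5/q_1 = p_1/p_2.
So q_1*(p_1,p_2) = 5·p_2/p_1, independent of income; and q_2* = (I − 5·p_2)/p_2.
Set q_1* = 6.4 in the demand function and solve for p_1: p_1 = 5.

p_1 = 5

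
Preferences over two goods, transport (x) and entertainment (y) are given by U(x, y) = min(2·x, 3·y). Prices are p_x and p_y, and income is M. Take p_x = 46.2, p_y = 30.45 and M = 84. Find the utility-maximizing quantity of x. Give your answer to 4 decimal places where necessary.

x* = 1.2632

Leontief preferences: the optimum is at the kink where x/3 = y/2, i.e. y = (2/3)·x.
Budget: p_x·x + p_y·(2/3)·x = M, so (3·p_x + 2·p_y)·x = 3·M.
Demand: x*(p_x,p_y,M) = 3·M/(3·p_x + 2·p_y), y* = 2·M/(3·p_x + 2·p_y).
Here 3·46.2 + 2·30.45 = 199.5, giving x* = 1.2632.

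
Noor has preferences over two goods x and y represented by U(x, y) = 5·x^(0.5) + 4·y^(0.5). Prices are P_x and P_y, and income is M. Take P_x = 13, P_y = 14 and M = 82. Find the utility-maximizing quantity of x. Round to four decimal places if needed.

x* = 3.9564

MRS = MU_x/MU_y = (5/4)·(y/x)^(0.5). Set equal to P_x/P_y.
Solve for the ratio: y/x = [(4/5)·P_x/P_y]^(2).
With the ratio pinned down, the budget gives x* = M/(P_x + P_y·(y/x)) and y* = (y/x)·x*.
Numerically y/x = 0.551837, so x* = 82/(13 + 14·0.551837) = 3.9564.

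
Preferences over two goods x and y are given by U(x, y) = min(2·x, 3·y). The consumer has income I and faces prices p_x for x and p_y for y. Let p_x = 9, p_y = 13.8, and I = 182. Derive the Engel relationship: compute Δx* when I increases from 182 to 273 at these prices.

With perfect complements, no substitution: consume in ratio x:y = 3:2.
Budget: p_x·x + p_y·(2/3)·x = I, so (3·p_x + 2·p_y)·x = 3·I.
Demand: x*(p_x,p_y,I) = 3·I/(3·p_x + 2·p_y), y* = 2·I/(3·p_x + 2·p_y).
Here 3·9 + 2·13.8 = 54.6, giving x* = 10.
At I' = 273: x* = 15. Change: 15 − 10 = 5.

Δx* = 5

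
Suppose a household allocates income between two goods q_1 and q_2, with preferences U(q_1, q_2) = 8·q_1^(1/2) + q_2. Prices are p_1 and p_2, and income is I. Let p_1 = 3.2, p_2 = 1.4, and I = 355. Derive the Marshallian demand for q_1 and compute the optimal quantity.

q_1* = 3.0625

Utility is quasi-linear in q_2; the FOC for q_1 is 4/√q_1 = p_1/p_2.
Solve: √q_1 = 4·p_2/p_1, so q_1*(p_1,p_2) = (4·p_2/p_1)², and q_2* = (I − p_1·q_1*)/p_2.
Plugging in: q_1* = (4·1.4/3.2)² = 3.0625.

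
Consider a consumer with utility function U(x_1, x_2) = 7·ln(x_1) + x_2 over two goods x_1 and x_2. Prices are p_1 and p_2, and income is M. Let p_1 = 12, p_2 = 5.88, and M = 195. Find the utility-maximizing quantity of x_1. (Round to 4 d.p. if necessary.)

x_1* = 3.43

MU_x_1 = 7/x_1, MU_x_2 = 1. Tangency: 7/x_1 = p_1/p_2.
So x_1*(p_1,p_2) = 7·p_2/p_1, independent of income; and x_2* = (M − 7·p_2)/p_2.
At the given prices: x_1* = 7·5.88/12 = 3.43.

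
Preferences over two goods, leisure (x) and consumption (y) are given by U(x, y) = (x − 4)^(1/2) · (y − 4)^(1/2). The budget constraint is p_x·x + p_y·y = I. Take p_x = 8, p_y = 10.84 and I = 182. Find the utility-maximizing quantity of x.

x* = 10.665

Let x' = x−4, y' = y−4. MRS = y'/x' = p_x/p_y.
Substituting into the budget: x* = 4 + 0.5·(I − 4·p_x − 4·p_y)/p_x, and y* = 4 + 0.5·(…)/p_y.
Discretionary income = 182 − 4·8 − 4·10.84 = 106.64; x* = 4 + 0.5·106.64/8 = 10.665.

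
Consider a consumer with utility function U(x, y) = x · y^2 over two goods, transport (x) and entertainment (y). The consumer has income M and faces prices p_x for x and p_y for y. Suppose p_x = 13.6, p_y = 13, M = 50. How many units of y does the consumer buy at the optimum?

The MRS is (1/2)·y/x. Set MRS = p_x/p_y.
So p_y·y = 2·p_x·x; combined with the budget, a share 1/3 of income goes to x.
Demand: x*(p_x,p_y,M) = 1/3·M/p_x and y* = 2/3·M/p_y.
At p_x=13.6, p_y=13, M=50: y* = 2/3·50/13 = 2.5641.

y* = 2.5641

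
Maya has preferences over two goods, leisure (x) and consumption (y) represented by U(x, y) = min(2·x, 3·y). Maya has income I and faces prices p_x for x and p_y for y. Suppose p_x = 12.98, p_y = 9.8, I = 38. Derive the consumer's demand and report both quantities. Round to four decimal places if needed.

Leontief preferences: the optimum is at the kink where x/3 = y/2, i.e. y = (2/3)·x.
Budget: p_x·x + p_y·(2/3)·x = I, so (3·p_x + 2·p_y)·x = 3·I.
Demand: x*(p_x,p_y,I) = 3·I/(3·p_x + 2·p_y), y* = 2·I/(3·p_x + 2·p_y).
Here 3·12.98 + 2·9.8 = 58.54, giving x* = 1.9474 and y* = 1.2983.

x* = 1.9474, y* = 1.2983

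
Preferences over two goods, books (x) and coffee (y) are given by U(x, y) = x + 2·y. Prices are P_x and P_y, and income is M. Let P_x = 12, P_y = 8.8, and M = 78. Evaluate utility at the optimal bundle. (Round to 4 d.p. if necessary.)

Linear utility — the consumer picks whichever good has higher MU/price: 1/12 = 0.0833 vs 2/8.8 = 0.2273.
y gives more utility per dollar, so spend all income on y: y* = M/P_y, x* = 0.
Numerically: x* = 0, y* = 8.8636.
Utility at the optimum: U(0, 8.8636) = 17.7273.

V = 17.7273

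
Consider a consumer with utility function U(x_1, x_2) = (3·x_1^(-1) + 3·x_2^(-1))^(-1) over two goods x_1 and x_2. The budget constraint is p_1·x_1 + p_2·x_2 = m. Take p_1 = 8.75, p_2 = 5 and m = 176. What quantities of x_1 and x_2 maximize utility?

x_1* = 11.4551, x_2* = 15.1536

Numerically x_2/x_1 = 1.322876, so x_1* = 176/(8.75 + 5·1.322876) = 11.4551 and x_2* = 1.322876·11.4551 = 15.1536.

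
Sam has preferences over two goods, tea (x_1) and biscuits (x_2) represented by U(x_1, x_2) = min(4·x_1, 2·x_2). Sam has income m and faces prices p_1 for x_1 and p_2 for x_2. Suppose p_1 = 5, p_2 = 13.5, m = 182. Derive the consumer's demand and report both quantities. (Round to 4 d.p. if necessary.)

With perfect complements, no substitution: consume in ratio x_1:x_2 = 2:4.
Budget: p_1·x_1 + p_2·2·x_1 = m, so (2·p_1 + 4·p_2)·x_1 = 2·m.
Demand: x_1*(p_1,p_2,m) = 2·m/(2·p_1 + 4·p_2), x_2* = 4·m/(2·p_1 + 4·p_2).
Here 2·5 + 4·13.5 = 64, giving x_1* = 5.6875 and x_2* = 11.375.

x_1* = 5.6875, x_2* = 11.375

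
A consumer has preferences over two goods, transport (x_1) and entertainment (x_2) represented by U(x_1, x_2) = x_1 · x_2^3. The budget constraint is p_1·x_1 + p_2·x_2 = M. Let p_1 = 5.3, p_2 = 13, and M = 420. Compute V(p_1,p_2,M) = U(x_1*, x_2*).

V = 281848.0497

The MRS is (1/3)·x_2/x_1. Set MRS = p_1/p_2.
So p_2·x_2 = 3·p_1·x_1; combined with the budget, a share 0.25 of income goes to x_1.
Demand: x_1*(p_1,p_2,M) = 0.25·M/p_1 and x_2* = 0.75·M/p_2.
At p_1=5.3, p_2=13, M=420: x_1* = 0.25·420/5.3 = 19.8113, x_2* = 24.2308.
Utility at the optimum: U(19.8113, 24.2308) = 281848.0497.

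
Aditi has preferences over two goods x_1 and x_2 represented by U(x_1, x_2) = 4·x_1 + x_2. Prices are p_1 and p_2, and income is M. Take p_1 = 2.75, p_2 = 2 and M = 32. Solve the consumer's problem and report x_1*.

x_1* = 11.6364

Perfect substitutes: compare marginal utility per dollar. 4/p_1 vs 1/p_2 → 1.4545 vs 0.5.
x_1 gives more utility per dollar, so spend all income on x_1: x_1* = M/p_1, x_2* = 0.
Numerically: x_1* = 11.6364, x_2* = 0.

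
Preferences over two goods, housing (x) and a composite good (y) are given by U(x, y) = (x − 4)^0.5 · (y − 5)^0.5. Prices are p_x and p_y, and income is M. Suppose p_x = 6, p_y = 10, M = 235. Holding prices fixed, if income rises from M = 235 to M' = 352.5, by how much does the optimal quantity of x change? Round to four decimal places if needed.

Δx* = 9.7917

Let x' = x−4, y' = y−5. MRS = y'/x' = p_x/p_y.
After buying the subsistence bundle (4, 5), a share 0.5 of the remaining income goes to x: x* = 4 + 0.5·(M − 4p_x − 5p_y)/p_x.
Discretionary income = 235 − 4·6 − 5·10 = 161; x* = 4 + 0.5·161/6 = 17.4167.
At M' = 352.5: x* = 27.2083. Change: 27.2083 − 17.4167 = 9.7917.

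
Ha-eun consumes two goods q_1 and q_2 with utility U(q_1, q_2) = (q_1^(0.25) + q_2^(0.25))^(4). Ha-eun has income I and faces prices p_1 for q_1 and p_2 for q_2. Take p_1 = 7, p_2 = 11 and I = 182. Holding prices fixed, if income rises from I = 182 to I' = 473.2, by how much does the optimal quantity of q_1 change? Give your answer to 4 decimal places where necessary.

MU_q_1 ∝ q_1^(-0.75), MU_q_2 ∝ q_2^(-0.75), so MRS = (q_2/q_1)^(0.75) = p_1/p_2.
Solve for the ratio: q_2/q_1 = [p_1/p_2]^(4/3).
Substitute q_2 = (q_2/q_1)·q_1 into the budget: q_1* = I/(p_1 + p_2·(q_2/q_1)).
Numerically q_2/q_1 = 0.547361, so q_1* = 182/(7 + 11·0.547361) = 13.9775.
At I' = 473.2: q_1* = 36.3414. Change: 36.3414 − 13.9775 = 22.3639.

Δq_1* = 22.3639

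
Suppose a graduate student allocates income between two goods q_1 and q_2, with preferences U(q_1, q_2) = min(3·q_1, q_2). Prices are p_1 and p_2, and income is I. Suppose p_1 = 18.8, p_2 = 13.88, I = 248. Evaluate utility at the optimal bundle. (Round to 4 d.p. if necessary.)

With perfect complements, no substitution: consume in ratio q_1:q_2 = 1:3.
Budget: p_1·q_1 + p_2·3·q_1 = I, so (p_1 + 3·p_2)·q_1 = I.
Demand: q_1*(p_1,p_2,I) = I/(p_1 + 3·p_2), q_2* = 3·I/(p_1 + 3·p_2).
Here 18.8 + 3·13.88 = 60.44, giving q_1* = 4.1032 and q_2* = 12.3097.
Utility at the optimum: U(4.1032, 12.3097) = 12.3097.

V = 12.3097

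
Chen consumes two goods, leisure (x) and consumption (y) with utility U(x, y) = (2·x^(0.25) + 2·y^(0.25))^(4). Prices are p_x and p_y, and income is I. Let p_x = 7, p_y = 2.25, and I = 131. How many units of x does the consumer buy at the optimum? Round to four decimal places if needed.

MRS = MU_x/MU_y = (y/x)^(0.75). Set equal to p_x/p_y.
Solve for the ratio: y/x = [p_x/p_y]^(4/3).
Substitute y = (y/x)·x into the budget: x* = I/(p_x + p_y·(y/x)).
Numerically y/x = 4.541724, so x* = 131/(7 + 2.25·4.541724) = 7.6079.

x* = 7.6079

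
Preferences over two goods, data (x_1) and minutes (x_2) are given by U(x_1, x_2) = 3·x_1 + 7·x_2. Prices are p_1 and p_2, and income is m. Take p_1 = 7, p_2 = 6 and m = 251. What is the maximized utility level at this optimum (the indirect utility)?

Perfect substitutes: compare marginal utility per dollar. 3/p_1 vs 7/p_2 → 0.4286 vs 1.1667.
x_2 gives more utility per dollar, so spend all income on x_2: x_2* = m/p_2, x_1* = 0.
Numerically: x_1* = 0, x_2* = 41.8333.
Utility at the optimum: U(0, 41.8333) = 292.8333.

V = 292.8333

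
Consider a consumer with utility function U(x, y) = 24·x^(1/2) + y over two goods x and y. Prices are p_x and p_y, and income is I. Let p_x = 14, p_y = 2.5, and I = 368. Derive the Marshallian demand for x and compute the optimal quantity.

x* = 4.5918

MU_x = 12/√x, MU_y = 1. Tangency: 12/√x = p_x/p_y.
Thus x* = (12·p_y/p_x)² — independent of I — with the rest of income spent on y.
Plugging in: x* = (12·2.5/14)² = 4.5918.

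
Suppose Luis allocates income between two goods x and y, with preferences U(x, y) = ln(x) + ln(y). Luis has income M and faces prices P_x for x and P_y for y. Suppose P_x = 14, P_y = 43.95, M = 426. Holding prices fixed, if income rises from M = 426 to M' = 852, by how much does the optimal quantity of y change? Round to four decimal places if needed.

Δy* = 4.8464

MU_x/MU_y = (y)/(x); tangency sets this equal to P_x/P_y.
Rearranging, P_y·y = P_x·x. Substituting into the budget gives P_x·x·(1 + 1) = M.
Demand: x*(P_x,P_y,M) = 0.5·M/P_x and y* = 0.5·M/P_y.
At P_x=14, P_y=43.95, M=426: y* = 0.5·426/43.95 = 4.8464.
At M' = 852: y* = 9.6928. Change: 9.6928 − 4.8464 = 4.8464.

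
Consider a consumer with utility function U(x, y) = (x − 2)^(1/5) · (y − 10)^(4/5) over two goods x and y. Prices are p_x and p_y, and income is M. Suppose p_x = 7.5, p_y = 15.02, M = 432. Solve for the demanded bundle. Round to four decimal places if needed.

After buying the subsistence bundle (2, 10), a share 0.2 of the remaining income goes to x: x* = 2 + 0.2·(M − 2p_x − 10p_y)/p_x.
Discretionary income = 432 − 2·7.5 − 10·15.02 = 266.8; x* = 2 + 0.2·266.8/7.5 = 9.1147; y* = 10 + 0.8·266.8/15.02 = 24.2104.

x* = 9.1147, y* = 24.2104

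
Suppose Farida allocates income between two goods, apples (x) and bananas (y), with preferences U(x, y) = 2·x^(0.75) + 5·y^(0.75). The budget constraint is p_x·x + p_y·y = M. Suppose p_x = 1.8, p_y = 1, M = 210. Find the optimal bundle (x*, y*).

MU_x ∝ 2·x^(-0.25), MU_y ∝ 5·y^(-0.25), so MRS = (2/5)·(y/x)^(0.25) = p_x/p_y.
Hence y/x = ((5/2)·p_x/p_y)^(1/(0.25)), i.e. raised to the 4 power.
With the ratio pinned down, the budget gives x* = M/(p_x + p_y·(y/x)) and y* = (y/x)·x*.
Numerically y/x = 410.0625, so x* = 210/(1.8 + 1·410.0625) = 0.5099 and y* = 410.0625·0.5099 = 209.0822.

x* = 0.5099, y* = 209.0822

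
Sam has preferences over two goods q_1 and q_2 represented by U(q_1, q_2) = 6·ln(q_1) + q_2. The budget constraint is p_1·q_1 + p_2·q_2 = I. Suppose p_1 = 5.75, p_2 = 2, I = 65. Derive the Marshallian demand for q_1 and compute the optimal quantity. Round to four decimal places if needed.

q_1* = 2.087

Set MRS = p_1/p_2: (6/q_1)/1 = p_1/p_2.
So q_1*(p_1,p_2) = 6·p_2/p_1, independent of income; and q_2* = (I − 6·p_2)/p_2.
At the given prices: q_1* = 6·2/5.75 = 2.087.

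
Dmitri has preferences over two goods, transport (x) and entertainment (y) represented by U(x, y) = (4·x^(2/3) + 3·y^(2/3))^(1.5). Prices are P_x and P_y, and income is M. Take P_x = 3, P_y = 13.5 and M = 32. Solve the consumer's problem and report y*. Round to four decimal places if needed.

MRS = MU_x/MU_y = (4/3)·(y/x)^(1/3). Set equal to P_x/P_y.
Solve for the ratio: y/x = [(3/4)·P_x/P_y]^(3).
With the ratio pinned down, the budget gives x* = M/(P_x + P_y·(y/x)) and y* = (y/x)·x*.
Numerically y/x = 0.00463, so x* = 32/(3 + 13.5·0.00463) = 10.449 and y* = 0.00463·10.449 = 0.0484.

y* = 0.0484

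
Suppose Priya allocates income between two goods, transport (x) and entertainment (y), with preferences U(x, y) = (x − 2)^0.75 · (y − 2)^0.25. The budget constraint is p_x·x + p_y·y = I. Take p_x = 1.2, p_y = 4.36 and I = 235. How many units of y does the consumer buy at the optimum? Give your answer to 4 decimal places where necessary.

After buying the subsistence bundle (2, 2), a share 0.75 of the remaining income goes to x: x* = 2 + 0.75·(I − 2p_x − 2p_y)/p_x.
Discretionary income = 235 − 2·1.2 − 2·4.36 = 223.88; y* = 2 + 0.25·223.88/4.36 = 14.8372.

y* = 14.8372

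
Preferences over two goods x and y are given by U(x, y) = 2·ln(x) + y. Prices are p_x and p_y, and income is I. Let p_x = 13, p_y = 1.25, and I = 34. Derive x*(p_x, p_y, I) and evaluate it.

MU_x = 2/x, MU_y = 1. Tangency: 2/x = p_x/p_y.
So x*(p_x,p_y) = 2·p_y/p_x, independent of income; and y* = (I − 2·p_y)/p_y.
At the given prices: x* = 2·1.25/13 = 0.1923.

x* = 0.1923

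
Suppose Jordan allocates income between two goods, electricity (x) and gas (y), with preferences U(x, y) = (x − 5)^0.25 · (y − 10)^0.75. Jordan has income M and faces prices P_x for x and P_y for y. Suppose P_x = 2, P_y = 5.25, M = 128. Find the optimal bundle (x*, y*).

x* = 13.1875, y* = 19.3571

Let x' = x−5, y' = y−10. MRS = (1/3)·y'/x' = P_x/P_y.
Substituting into the budget: x* = 5 + 0.25·(M − 5·P_x − 10·P_y)/P_x, and y* = 10 + 0.75·(…)/P_y.
Discretionary income = 128 − 5·2 − 10·5.25 = 65.5; x* = 5 + 0.25·65.5/2 = 13.1875; y* = 10 + 0.75·65.5/5.25 = 19.3571.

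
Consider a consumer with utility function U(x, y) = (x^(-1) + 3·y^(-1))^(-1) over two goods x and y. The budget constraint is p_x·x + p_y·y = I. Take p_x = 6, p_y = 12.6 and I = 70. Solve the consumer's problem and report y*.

y* = 3.9728

MU_x ∝ x^(-2), MU_y ∝ 3·y^(-2), so MRS = (1/3)·(y/x)^(2) = p_x/p_y.
Solve for the ratio: y/x = [3·p_x/p_y]^(0.5).
With the ratio pinned down, the budget gives x* = I/(p_x + p_y·(y/x)) and y* = (y/x)·x*.
Numerically y/x = 1.195229, so x* = 70/(6 + 12.6·1.195229) = 3.3239 and y* = 1.195229·3.3239 = 3.9728.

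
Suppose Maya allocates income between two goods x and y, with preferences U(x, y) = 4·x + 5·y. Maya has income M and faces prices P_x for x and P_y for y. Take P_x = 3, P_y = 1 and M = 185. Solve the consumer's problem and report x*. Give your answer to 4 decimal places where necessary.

Linear utility — the consumer picks whichever good has higher MU/price: 4/3 = 1.3333 vs 5/1 = 5.
y gives more utility per dollar, so spend all income on y: y* = M/P_y, x* = 0.
Numerically: x* = 0, y* = 185.

x* = 0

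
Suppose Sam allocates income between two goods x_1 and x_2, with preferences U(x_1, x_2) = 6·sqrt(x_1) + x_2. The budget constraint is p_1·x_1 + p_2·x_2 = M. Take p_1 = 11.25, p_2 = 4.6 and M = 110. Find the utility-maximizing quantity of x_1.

MU_x_1 = 3/√x_1, MU_x_2 = 1. Tangency: 3/√x_1 = p_1/p_2.
Solve: √x_1 = 3·p_2/p_1, so x_1*(p_1,p_2) = (3·p_2/p_1)², and x_2* = (M − p_1·x_1*)/p_2.
Plugging in: x_1* = (3·4.6/11.25)² = 1.5047.

x_1* = 1.5047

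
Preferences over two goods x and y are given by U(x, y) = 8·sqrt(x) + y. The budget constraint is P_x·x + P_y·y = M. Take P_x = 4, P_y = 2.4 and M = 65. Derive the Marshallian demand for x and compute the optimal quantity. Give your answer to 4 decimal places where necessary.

MU_x = 4/√x, MU_y = 1. Tangency: 4/√x = P_x/P_y.
Thus x* = (4·P_y/P_x)² — independent of M — with the rest of income spent on y.
Plugging in: x* = (4·2.4/4)² = 5.76.

x* = 5.76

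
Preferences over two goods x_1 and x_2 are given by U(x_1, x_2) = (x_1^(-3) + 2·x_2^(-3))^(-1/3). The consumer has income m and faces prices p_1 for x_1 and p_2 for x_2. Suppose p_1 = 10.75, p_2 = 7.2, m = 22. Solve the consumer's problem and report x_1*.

From the CES first-order condition, (1/2)·(x_2/x_1)^(4) = p_1/p_2.
Solve for the ratio: x_2/x_1 = [2·p_1/p_2]^(0.25).
Substitute x_2 = (x_2/x_1)·x_1 into the budget: x_1* = m/(p_1 + p_2·(x_2/x_1)).
Numerically x_2/x_1 = 1.314548, so x_1* = 22/(10.75 + 7.2·1.314548) = 1.0883.

x_1* = 1.0883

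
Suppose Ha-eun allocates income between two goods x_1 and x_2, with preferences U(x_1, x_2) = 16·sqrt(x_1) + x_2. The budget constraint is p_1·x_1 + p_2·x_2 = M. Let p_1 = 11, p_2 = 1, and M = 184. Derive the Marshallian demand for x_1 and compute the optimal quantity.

Utility is quasi-linear in x_2; the FOC for x_1 is 8/√x_1 = p_1/p_2.
Thus x_1* = (8·p_2/p_1)² — independent of M — with the rest of income spent on x_2.
Plugging in: x_1* = (8·1/11)² = 0.5289.

x_1* = 0.5289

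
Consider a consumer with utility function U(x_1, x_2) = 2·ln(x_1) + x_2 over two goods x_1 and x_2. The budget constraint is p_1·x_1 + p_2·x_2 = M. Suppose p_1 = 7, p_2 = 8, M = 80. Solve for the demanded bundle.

Set MRS = p_1/p_2: (2/x_1)/1 = p_1/p_2.
So x_1*(p_1,p_2) = 2·p_2/p_1, independent of income; and x_2* = (M − 2·p_2)/p_2.
At the given prices: x_1* = 2·8/7 = 2.2857, and x_2* = 8.

x_1* = 2.2857, x_2* = 8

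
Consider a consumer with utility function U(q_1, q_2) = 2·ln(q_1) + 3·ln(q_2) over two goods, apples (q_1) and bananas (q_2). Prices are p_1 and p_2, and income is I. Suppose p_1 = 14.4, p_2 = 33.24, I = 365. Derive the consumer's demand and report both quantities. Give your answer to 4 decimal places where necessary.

q_1* = 10.1389, q_2* = 6.5884

Demand: q_1*(p_1,p_2,I) = 0.4·I/p_1 and q_2* = 0.6·I/p_2.
At p_1=14.4, p_2=33.24, I=365: q_1* = 0.4·365/14.4 = 10.1389, q_2* = 6.5884.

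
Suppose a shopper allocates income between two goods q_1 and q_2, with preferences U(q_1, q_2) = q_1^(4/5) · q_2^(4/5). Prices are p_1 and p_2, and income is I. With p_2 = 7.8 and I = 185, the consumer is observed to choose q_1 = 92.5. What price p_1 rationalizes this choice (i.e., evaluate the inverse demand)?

p_1 = 1

MU_q_1/MU_q_2 = (0.8·q_2)/(0.8·q_1); tangency sets this equal to p_1/p_2.
Rearranging, p_2·q_2 = p_1·q_1. Substituting into the budget gives p_1·q_1·(1 + 1) = I.
Demand: q_1*(p_1,p_2,I) = 0.5·I/p_1 and q_2* = 0.5·I/p_2.
Set q_1* = 92.5 in the demand function and solve for p_1: p_1 = 1.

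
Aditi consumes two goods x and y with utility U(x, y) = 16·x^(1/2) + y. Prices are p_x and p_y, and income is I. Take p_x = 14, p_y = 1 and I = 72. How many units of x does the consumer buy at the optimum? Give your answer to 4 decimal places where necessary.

Set MRS = p_x/p_y: 8·x^(−1/2) = p_x/p_y.
Thus x* = (8·p_y/p_x)² — independent of I — with the rest of income spent on y.
Plugging in: x* = (8·1/14)² = 0.3265.

x* = 0.3265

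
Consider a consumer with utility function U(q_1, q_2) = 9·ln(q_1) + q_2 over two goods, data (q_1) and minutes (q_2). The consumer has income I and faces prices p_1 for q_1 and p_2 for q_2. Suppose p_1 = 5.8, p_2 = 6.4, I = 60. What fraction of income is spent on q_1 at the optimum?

share on q_1 = 0.96

Set MRS = p_1/p_2: (9/q_1)/1 = p_1/p_2.
So q_1*(p_1,p_2) = 9·p_2/p_1, independent of income; and q_2* = (I − 9·p_2)/p_2.
At the given prices: q_1* = 9·6.4/5.8 = 9.931, and q_2* = 0.375.
Expenditure on q_1: 5.8·9.931 = 57.6; share = 0.96.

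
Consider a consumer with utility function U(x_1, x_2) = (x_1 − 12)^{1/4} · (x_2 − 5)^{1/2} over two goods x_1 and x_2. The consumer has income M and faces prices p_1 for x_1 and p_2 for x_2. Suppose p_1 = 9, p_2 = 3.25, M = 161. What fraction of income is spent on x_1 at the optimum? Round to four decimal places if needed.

share on x_1 = 0.7469

MRS = (1/2)·(x_2−5)/(x_1−12). Tangency with p_1/p_2 gives x_2−5 = 2·(p_1/p_2)·(x_1−12).
After buying the subsistence bundle (12, 5), a share 1/3 of the remaining income goes to x_1: x_1* = 12 + 1/3·(M − 12p_1 − 5p_2)/p_1.
Discretionary income = 161 − 12·9 − 5·3.25 = 36.75; x_1* = 12 + 1/3·36.75/9 = 13.3611; x_2* = 5 + 2/3·36.75/3.25 = 12.5385.
Expenditure on x_1: 9·13.3611 = 120.25; share = 0.7469.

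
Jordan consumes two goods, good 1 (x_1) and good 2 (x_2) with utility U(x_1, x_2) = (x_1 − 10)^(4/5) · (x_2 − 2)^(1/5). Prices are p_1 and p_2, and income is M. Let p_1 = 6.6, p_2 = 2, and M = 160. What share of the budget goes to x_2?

This is Cobb-Douglas in (x_1−10, x_2−2): tangency gives 0.8·p_2·(x_2−2) = 0.2·p_1·(x_1−10).
Substituting into the budget: x_1* = 10 + 0.8·(M − 10·p_1 − 2·p_2)/p_1, and x_2* = 2 + 0.2·(…)/p_2.
Discretionary income = 160 − 10·6.6 − 2·2 = 90; x_1* = 10 + 0.8·90/6.6 = 20.9091; x_2* = 2 + 0.2·90/2 = 11.
Expenditure on x_2: 2·11 = 22; share = 0.1375.

share on x_2 = 0.1375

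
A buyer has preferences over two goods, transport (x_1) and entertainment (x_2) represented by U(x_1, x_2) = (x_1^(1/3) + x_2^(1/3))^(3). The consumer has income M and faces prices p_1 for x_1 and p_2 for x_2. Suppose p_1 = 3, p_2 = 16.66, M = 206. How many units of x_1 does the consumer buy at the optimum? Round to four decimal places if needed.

x_1* = 48.2092

MU_x_1 ∝ x_1^(-2/3), MU_x_2 ∝ x_2^(-2/3), so MRS = (x_2/x_1)^(2/3) = p_1/p_2.
Hence x_2/x_1 = (p_1/p_2)^(1/(2/3)), i.e. raised to the 1.5 power.
With the ratio pinned down, the budget gives x_1* = M/(p_1 + p_2·(x_2/x_1)) and x_2* = (x_2/x_1)·x_1*.
Numerically x_2/x_1 = 0.076413, so x_1* = 206/(3 + 16.66·0.076413) = 48.2092.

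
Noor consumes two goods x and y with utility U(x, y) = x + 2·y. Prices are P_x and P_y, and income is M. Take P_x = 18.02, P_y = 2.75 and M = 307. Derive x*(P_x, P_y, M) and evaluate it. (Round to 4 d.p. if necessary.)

Linear utility — the consumer picks whichever good has higher MU/price: 1/18.02 = 0.0555 vs 2/2.75 = 0.7273.
y gives more utility per dollar, so spend all income on y: y* = M/P_y, x* = 0.
Numerically: x* = 0, y* = 111.6364.

x* = 0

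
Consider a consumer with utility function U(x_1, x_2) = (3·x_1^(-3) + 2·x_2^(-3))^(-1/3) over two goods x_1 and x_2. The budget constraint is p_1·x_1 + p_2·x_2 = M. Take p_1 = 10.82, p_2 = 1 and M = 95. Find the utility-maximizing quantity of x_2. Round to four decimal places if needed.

x_2* = 12.4963

From the CES first-order condition, (3/2)·(x_2/x_1)^(4) = p_1/p_2.
Hence x_2/x_1 = ((2/3)·p_1/p_2)^(1/(4)), i.e. raised to the 0.25 power.
With the ratio pinned down, the budget gives x_1* = M/(p_1 + p_2·(x_2/x_1)) and x_2* = (x_2/x_1)·x_1*.
Numerically x_2/x_1 = 1.63883, so x_1* = 95/(10.82 + 1·1.63883) = 7.6251 and x_2* = 1.63883·7.6251 = 12.4963.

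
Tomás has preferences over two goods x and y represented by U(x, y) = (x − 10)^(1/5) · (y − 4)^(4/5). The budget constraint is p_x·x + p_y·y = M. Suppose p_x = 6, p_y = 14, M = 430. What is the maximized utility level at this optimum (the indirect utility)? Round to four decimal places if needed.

Let x' = x−10, y' = y−4. MRS = (1/4)·y'/x' = p_x/p_y.
After buying the subsistence bundle (10, 4), a share 0.2 of the remaining income goes to x: x* = 10 + 0.2·(M − 10p_x − 4p_y)/p_x.
Discretionary income = 430 − 10·6 − 4·14 = 314; x* = 10 + 0.2·314/6 = 20.4667; y* = 4 + 0.8·314/14 = 21.9429.
Utility at the optimum: U(20.4667, 21.9429) = 16.1092.

V = 16.1092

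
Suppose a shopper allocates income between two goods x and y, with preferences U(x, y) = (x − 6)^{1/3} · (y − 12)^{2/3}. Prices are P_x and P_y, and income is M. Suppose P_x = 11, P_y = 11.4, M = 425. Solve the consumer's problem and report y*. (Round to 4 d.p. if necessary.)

This is Cobb-Douglas in (x−6, y−12): tangency gives 1/3·P_y·(y−12) = 2/3·P_x·(x−6).
Substituting into the budget: x* = 6 + 1/3·(M − 6·P_x − 12·P_y)/P_x, and y* = 12 + 2/3·(…)/P_y.
Discretionary income = 425 − 6·11 − 12·11.4 = 222.2; y* = 12 + 2/3·222.2/11.4 = 24.9942.

y* = 24.9942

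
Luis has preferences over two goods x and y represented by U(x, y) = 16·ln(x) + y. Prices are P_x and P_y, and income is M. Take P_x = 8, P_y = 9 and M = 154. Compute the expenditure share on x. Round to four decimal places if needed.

share on x = 0.9351

Set MRS = P_x/P_y: (16/x)/1 = P_x/P_y.
So x*(P_x,P_y) = 16·P_y/P_x, independent of income; and y* = (M − 16·P_y)/P_y.
At the given prices: x* = 16·9/8 = 18, and y* = 1.1111.
Expenditure on x: 8·18 = 144; share = 0.9351.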